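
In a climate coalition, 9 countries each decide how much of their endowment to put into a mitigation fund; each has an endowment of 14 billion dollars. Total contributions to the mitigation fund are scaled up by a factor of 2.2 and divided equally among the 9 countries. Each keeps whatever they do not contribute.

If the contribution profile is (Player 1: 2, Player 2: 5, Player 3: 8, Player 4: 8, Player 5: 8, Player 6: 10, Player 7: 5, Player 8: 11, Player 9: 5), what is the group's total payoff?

200.40 billion dollars

Total contributed: 2 + 5 + 8 + 8 + 8 + 10 + 5 + 11 + 5 = 62; total kept: 9 × 14 − 62 = 64.
The mitigation fund pays out 2.2 × 62 = 136.40 in aggregate.
Group total = 64 + 136.40 = 200.40.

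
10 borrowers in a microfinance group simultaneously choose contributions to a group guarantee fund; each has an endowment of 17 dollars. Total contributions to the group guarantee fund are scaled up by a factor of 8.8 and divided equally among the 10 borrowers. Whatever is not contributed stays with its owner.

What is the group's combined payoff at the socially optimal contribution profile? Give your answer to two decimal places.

1496.00 dollars

Each contributed unit returns 8.800 to the group as a whole (0.8800 to each of 10 players), which exceeds 1, so the social optimum is full contribution: group total = 8.800 × 170 = 1496.00.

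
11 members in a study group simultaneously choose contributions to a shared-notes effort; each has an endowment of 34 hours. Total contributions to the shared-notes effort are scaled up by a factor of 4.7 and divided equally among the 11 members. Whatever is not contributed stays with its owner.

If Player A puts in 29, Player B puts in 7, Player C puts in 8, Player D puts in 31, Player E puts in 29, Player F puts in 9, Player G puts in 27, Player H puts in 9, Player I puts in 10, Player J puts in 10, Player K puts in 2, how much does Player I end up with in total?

Total contributed: 29 + 7 + 8 + 31 + 29 + 9 + 27 + 9 + 10 + 10 + 2 = 171.
Each receives 4.7 × 171 / 11 = 73.06 from the shared-notes effort.
Player I keeps 34 − 10 = 24, so Player I's payoff is 24 + 73.06 = 97.06.

97.06 hours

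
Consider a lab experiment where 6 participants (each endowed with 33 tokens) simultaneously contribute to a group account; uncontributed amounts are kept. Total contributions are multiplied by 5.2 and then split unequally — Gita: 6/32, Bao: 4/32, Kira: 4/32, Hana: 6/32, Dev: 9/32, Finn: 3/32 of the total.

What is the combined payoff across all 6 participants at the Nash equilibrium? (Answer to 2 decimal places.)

For player j, contributing a unit is worthwhile iff 5.2 × (j's share) ≥ 1, i.e. iff j's share is at least 0.1923.
Dev alone (share 9/32) is above the threshold, contributing 33; the remaining 5 contribute 0. Total contributed: 33.
The group account pays out 5.2 × 33 = 171.60 in total (split across the unequal shares, but the aggregate is all that matters for the group sum).
The 5 free-riders keep 33 each, adding 165. Group total = 165 + 171.60 = 336.60.

336.60 tokens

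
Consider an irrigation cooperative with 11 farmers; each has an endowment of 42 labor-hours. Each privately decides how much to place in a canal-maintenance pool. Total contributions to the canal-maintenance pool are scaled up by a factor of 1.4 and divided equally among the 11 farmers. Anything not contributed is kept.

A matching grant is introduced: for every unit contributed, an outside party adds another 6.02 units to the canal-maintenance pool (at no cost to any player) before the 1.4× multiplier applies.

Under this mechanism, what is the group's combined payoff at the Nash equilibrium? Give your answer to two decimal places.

The effective private return is 1.4 × 7.02 / 11 = 0.8935, which is still under 1, so the mechanism doesn't change anyone's dominant strategy: zero contribution.
Everyone keeps their endowment and the group total is 11 × 42 = 462.

462.00 labor-hours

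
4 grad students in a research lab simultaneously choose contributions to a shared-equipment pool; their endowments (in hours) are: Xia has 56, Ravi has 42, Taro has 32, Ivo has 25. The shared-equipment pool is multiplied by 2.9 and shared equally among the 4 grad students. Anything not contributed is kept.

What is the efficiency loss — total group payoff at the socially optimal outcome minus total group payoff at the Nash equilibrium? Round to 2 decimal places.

The private return per contributed unit is 2.9/4 = 0.7250 < 1 for every player regardless of endowment, so the Nash equilibrium is zero contribution and the group total is Σ E_j = 56 + 42 + 32 + 25 = 155.
Each contributed unit returns 2.900 to the group, so the social optimum is full contribution by everyone: group total = 2.900 × 155 = 449.50.
Efficiency loss = (2.900 − 1) × 155 = 294.50.

294.50 hours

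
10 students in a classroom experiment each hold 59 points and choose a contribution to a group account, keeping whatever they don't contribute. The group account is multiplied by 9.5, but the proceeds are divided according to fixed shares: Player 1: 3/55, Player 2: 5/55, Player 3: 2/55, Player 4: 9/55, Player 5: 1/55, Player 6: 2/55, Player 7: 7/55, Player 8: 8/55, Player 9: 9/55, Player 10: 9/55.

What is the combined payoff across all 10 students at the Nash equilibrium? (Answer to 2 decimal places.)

Player j's private return per contributed unit is 9.5 × (j's share). Contributing is weakly dominant for j when that share is at least 1/9.5 = 0.1053, and contributing 0 is dominant otherwise.
The shares above 0.1053 belong to Player 4, Player 7, Player 8, Player 9 and Player 10, contributing 59 each; the remaining 5 contribute 0. Total contributed: 295.
The group account pays out 9.5 × 295 = 2802.50 in total (split across the unequal shares, but the aggregate is all that matters for the group sum).
The 5 free-riders keep 59 each, adding 295. Group total = 295 + 2802.50 = 3097.50.

3097.50 points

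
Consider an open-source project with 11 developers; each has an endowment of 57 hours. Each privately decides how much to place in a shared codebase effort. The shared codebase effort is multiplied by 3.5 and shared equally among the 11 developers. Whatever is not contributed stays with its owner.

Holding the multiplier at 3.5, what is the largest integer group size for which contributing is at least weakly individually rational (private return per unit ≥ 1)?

3

Private return per unit is 3.5/(group size), which is ≥ 1 whenever the group size is ≤ 3.5.
The largest such integer is 3.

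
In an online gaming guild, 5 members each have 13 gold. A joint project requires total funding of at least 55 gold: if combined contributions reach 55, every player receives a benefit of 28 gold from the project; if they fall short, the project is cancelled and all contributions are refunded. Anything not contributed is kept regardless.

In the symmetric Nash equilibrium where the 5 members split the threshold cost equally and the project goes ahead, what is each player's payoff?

Equal share of the threshold: 55/5 = 11.
At this profile no one gains by cutting their contribution: any cut drops the total below 55, the project is cancelled, contributions are refunded, and the deviator ends with 13, which is less than 13 − 11 + 28 = 30. Contributing more than 11 just wastes the excess. So contributing exactly 11 is a best response.
Each player's payoff: 13 − 11 + 28 = 30.

30 gold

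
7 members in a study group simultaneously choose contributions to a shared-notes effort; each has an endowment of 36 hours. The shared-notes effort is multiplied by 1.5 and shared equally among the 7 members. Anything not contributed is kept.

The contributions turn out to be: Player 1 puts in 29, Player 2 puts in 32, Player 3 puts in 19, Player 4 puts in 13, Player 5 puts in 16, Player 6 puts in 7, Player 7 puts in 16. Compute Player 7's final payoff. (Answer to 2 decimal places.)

48.29 hours

Total contributed: 29 + 32 + 19 + 13 + 16 + 7 + 16 = 132.
Each receives 1.5 × 132 / 7 = 28.29 from the shared-notes effort.
Player 7 keeps 36 − 16 = 20, so Player 7's payoff is 20 + 28.29 = 48.29.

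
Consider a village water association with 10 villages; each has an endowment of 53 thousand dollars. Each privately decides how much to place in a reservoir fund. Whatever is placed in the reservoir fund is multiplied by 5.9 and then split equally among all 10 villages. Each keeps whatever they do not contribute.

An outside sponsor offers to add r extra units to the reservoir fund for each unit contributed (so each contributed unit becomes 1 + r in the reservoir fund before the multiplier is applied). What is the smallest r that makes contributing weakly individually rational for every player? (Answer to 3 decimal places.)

0.695

With matching at rate r, one contributed unit becomes (1 + r) in the reservoir fund and returns 5.9 × (1 + r) / 10 to the contributor.
Setting this equal to 1: 1 + r = 10/5.9 = 1.6949.
So the minimum matching rate is r = 1.6949 − 1 = 0.695.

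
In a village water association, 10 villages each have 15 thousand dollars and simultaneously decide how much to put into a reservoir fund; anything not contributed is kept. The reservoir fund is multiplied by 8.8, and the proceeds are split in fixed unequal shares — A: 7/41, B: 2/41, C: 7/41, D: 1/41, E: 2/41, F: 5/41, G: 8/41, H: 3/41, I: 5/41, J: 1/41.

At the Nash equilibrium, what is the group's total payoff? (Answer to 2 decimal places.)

735.00 thousand dollars

Player j's private return per contributed unit is 8.8 × (j's share). Contributing is weakly dominant for j when that share is at least 1/8.8 = 0.1136, and contributing 0 is dominant otherwise.
A, C, F, G and I clear that bar, contributing 15 each; the remaining 5 contribute 0. Total contributed: 75.
The reservoir fund pays out 8.8 × 75 = 660.00 in total (split across the unequal shares, but the aggregate is all that matters for the group sum).
The 5 free-riders keep 15 each, adding 75. Group total = 75 + 660.00 = 735.00.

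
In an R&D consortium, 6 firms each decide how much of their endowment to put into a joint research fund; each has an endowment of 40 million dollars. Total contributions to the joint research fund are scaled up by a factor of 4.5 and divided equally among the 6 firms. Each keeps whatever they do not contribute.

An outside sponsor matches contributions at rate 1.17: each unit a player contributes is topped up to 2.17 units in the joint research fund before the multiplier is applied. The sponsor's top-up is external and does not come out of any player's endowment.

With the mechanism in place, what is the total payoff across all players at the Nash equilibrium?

Under the mechanism each unit contributed yields 4.5 × 2.17 / 6 = 1.6275 back to its contributor per unit of net cost, which exceeds 1, making full contribution the dominant choice for everyone.
So the Nash equilibrium is full contribution by all 6; the group earns 4.5 × 2.17 × 240 = 2343.60.

2343.60 million dollars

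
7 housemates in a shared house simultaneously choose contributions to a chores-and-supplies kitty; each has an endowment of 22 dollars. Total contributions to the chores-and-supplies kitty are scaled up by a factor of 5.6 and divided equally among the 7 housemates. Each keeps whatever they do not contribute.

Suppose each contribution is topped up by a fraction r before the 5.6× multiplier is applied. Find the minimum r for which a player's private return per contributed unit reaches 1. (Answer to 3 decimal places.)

With matching at rate r, one contributed unit becomes (1 + r) in the chores-and-supplies kitty and returns 5.6 × (1 + r) / 7 to the contributor.
Setting this equal to 1: 1 + r = 7/5.6 = 1.2500.
So the minimum matching rate is r = 1.2500 − 1 = 0.250.

0.250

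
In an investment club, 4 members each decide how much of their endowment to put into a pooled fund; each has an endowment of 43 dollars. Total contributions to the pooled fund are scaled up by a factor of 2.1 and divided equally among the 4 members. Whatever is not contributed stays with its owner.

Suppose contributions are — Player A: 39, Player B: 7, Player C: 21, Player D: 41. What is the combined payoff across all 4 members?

Total contributed: 39 + 7 + 21 + 41 = 108; total kept: 4 × 43 − 108 = 64.
The pooled fund pays out 2.1 × 108 = 226.80 in aggregate.
Group total = 64 + 226.80 = 290.80.

290.80 dollars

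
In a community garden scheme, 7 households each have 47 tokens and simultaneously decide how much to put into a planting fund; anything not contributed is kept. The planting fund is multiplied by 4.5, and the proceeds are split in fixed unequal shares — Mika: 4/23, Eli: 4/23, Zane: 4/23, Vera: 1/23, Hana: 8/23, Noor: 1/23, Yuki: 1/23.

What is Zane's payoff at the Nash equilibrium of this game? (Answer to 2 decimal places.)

Player j's private return per contributed unit is 4.5 × (j's share). Contributing is weakly dominant for j when that share is at least 1/4.5 = 0.2222, and contributing 0 is dominant otherwise.
Only Hana (8/23) clears that bar, contributing 47; the remaining 6 contribute 0. Total contributed: 47.
Zane keeps 47 and receives 4.5 × 47 × 4/23 = 36.78 from the planting fund, for a payoff of 83.78.

83.78 tokens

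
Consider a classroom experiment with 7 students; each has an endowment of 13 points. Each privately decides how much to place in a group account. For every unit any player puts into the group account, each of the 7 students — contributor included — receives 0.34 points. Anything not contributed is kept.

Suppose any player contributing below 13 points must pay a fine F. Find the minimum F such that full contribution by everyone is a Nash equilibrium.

8.58 points

Given the others contribute fully, the best deviation is to contribute 0 (any partial contribution still incurs the fine and gives up units whose private return 0.34 is below 1).
Deviating from 13 to 0 saves 13 points but forfeits the deviator's share of the drop in the group account: 0.34 × 13 = 4.42.
So the deviation gain is 13 − 4.42 = 8.58, and the fine must be at least 8.58 points to wipe it out.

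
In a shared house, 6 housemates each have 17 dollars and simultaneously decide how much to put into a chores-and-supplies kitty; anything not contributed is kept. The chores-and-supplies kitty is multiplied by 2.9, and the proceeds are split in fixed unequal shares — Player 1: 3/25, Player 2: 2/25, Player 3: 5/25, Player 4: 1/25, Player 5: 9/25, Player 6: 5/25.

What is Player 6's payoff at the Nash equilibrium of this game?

26.86 dollars

For player j, contributing a unit is worthwhile iff 2.9 × (j's share) ≥ 1, i.e. iff j's share is at least 0.3448.
The only share above 0.3448 is Player 5's 9/25, contributing 17; the remaining 5 contribute 0. Total contributed: 17.
Player 6 keeps 17 and receives 2.9 × 17 × 5/25 = 9.86 from the chores-and-supplies kitty, for a payoff of 26.86.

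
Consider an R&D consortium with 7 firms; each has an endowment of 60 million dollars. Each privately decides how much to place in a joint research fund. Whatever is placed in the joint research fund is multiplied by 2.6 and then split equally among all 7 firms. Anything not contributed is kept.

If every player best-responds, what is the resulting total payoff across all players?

Each contributed unit returns 2.6/7 = 0.3714 to its contributor — below 1 — so contributing 0 is dominant for every player. At the Nash equilibrium everyone keeps their 60, and the group total is 7 × 60 = 420.

420.00 million dollars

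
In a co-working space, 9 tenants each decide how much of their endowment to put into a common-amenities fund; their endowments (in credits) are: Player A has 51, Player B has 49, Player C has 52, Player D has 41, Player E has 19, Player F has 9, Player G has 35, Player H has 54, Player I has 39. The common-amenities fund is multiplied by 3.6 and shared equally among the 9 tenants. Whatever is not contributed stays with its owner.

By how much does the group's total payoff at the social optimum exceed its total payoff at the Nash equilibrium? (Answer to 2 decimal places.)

907.40 credits

The private return per contributed unit is 3.6/9 = 0.4000 < 1 for every player regardless of endowment, so the Nash equilibrium is zero contribution and the group total is Σ E_j = 51 + 49 + 52 + 41 + 19 + 9 + 35 + 54 + 39 = 349.
Each contributed unit returns 3.600 to the group, so the social optimum is full contribution by everyone: group total = 3.600 × 349 = 1256.40.
Efficiency loss = (3.600 − 1) × 349 = 907.40.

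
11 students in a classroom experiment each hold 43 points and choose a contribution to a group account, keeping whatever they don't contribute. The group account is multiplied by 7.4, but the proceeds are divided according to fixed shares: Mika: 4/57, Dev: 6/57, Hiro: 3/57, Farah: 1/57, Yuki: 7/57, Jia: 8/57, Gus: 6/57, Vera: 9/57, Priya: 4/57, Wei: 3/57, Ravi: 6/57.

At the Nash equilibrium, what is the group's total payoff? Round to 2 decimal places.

1023.40 points

Player j's private return per contributed unit is 7.4 × (j's share). Contributing is weakly dominant for j when that share is at least 1/7.4 = 0.1351, and contributing 0 is dominant otherwise.
Jia and Vera are above the threshold, contributing 43 each; the remaining 9 contribute 0. Total contributed: 86.
The group account pays out 7.4 × 86 = 636.40 in total (split across the unequal shares, but the aggregate is all that matters for the group sum).
The 9 free-riders keep 43 each, adding 387. Group total = 387 + 636.40 = 1023.40.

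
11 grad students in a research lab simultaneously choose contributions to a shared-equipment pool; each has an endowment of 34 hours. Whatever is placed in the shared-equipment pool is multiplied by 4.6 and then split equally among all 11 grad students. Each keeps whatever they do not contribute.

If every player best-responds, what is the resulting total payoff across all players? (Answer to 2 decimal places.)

374.00 hours

Each contributed unit returns 4.6/11 = 0.4182 to its contributor — below 1 — so contributing 0 is dominant for every player. At the Nash equilibrium everyone keeps their 34, and the group total is 11 × 34 = 374.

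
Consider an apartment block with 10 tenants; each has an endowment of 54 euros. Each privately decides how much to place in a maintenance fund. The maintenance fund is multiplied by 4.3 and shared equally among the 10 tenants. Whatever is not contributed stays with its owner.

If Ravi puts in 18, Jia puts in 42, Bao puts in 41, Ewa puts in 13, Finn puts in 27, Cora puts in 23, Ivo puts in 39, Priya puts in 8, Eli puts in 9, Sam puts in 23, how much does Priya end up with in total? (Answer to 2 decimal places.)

150.49 euros

Total contributed: 18 + 42 + 41 + 13 + 27 + 23 + 39 + 8 + 9 + 23 = 243.
Each receives 4.3 × 243 / 10 = 104.49 from the maintenance fund.
Priya keeps 54 − 8 = 46, so Priya's payoff is 46 + 104.49 = 150.49.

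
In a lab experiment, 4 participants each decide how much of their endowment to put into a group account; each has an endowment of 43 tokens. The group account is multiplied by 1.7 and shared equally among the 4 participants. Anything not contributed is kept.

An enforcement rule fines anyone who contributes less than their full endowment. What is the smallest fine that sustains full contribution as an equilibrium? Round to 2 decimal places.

Given the others contribute fully, the best deviation is to contribute 0 (any partial contribution still incurs the fine and gives up units whose private return 0.4250 is below 1).
Deviating from 43 to 0 saves 43 tokens but forfeits the deviator's share of the drop in the group account: 1.7/4 × 43 = 18.27.
So the deviation gain is 43 − 18.27 = 24.73, and the fine must be at least 24.73 tokens to wipe it out.

24.73 tokens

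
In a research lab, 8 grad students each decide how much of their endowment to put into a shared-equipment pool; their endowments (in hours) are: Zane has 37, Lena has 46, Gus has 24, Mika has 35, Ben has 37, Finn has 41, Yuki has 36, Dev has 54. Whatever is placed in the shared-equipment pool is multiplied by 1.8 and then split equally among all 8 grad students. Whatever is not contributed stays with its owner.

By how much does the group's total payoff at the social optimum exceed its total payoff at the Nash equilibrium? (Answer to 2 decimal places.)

The private return per contributed unit is 1.8/8 = 0.2250 < 1 for every player regardless of endowment, so the Nash equilibrium is zero contribution and the group total is Σ E_j = 37 + 46 + 24 + 35 + 37 + 41 + 36 + 54 = 310.
Each contributed unit returns 1.800 to the group, so the social optimum is full contribution by everyone: group total = 1.800 × 310 = 558.00.
Efficiency loss = (1.800 − 1) × 310 = 248.00.

248.00 hours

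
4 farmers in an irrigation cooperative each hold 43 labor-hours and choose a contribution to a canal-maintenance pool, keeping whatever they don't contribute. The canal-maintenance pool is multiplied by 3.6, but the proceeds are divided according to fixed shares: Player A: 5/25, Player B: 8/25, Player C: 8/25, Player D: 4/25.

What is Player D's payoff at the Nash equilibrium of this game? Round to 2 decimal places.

Player j's private return per contributed unit is 3.6 × (j's share). Contributing is weakly dominant for j when that share is at least 1/3.6 = 0.2778, and contributing 0 is dominant otherwise.
Player B and Player C clear that bar, contributing 43 each; the remaining 2 contribute 0. Total contributed: 86.
Player D keeps 43 and receives 3.6 × 86 × 4/25 = 49.54 from the canal-maintenance pool, for a payoff of 92.54.

92.54 labor-hours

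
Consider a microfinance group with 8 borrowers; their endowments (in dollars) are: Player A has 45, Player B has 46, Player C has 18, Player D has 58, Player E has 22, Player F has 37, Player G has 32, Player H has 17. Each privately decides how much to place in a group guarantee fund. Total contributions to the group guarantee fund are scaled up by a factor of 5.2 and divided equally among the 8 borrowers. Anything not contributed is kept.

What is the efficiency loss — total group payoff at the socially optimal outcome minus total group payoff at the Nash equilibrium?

1155.00 dollars

The private return per contributed unit is 5.2/8 = 0.6500 < 1 for every player regardless of endowment, so the Nash equilibrium is zero contribution and the group total is Σ E_j = 45 + 46 + 18 + 58 + 22 + 37 + 32 + 17 = 275.
Each contributed unit returns 5.200 to the group, so the social optimum is full contribution by everyone: group total = 5.200 × 275 = 1430.00.
Efficiency loss = (5.200 − 1) × 275 = 1155.00.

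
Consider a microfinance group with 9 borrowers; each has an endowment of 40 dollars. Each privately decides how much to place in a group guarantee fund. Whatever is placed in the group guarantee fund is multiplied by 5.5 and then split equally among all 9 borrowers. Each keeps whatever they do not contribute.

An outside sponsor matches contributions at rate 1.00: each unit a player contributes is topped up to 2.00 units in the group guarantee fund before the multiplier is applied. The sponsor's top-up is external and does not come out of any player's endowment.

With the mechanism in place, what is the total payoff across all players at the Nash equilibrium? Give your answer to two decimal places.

With the mechanism, a contributed unit returns 5.5 × 2.00 / 9 = 1.2222 per unit of net cost to the contributor — now above 1 — so contributing fully is weakly dominant for every player.
At the Nash equilibrium everyone contributes 40. Group total payoff = 5.5 × 2.00 × 360 = 3960.00.

3960.00 dollars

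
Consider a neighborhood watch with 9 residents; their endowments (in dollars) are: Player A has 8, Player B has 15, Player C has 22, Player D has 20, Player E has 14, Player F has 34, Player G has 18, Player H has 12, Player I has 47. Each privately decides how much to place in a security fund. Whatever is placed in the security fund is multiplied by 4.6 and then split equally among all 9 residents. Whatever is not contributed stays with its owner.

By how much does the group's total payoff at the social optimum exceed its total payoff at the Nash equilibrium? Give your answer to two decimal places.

The private return per contributed unit is 4.6/9 = 0.5111 < 1 for every player regardless of endowment, so the Nash equilibrium is zero contribution and the group total is Σ E_j = 8 + 15 + 22 + 20 + 14 + 34 + 18 + 12 + 47 = 190.
Each contributed unit returns 4.600 to the group, so the social optimum is full contribution by everyone: group total = 4.600 × 190 = 874.00.
Efficiency loss = (4.600 − 1) × 190 = 684.00.

684.00 dollars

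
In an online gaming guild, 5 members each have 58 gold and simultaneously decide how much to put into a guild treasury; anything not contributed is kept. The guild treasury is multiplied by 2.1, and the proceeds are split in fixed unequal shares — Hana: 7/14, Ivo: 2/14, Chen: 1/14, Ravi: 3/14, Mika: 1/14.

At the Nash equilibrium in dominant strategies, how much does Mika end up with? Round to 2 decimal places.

For player j, contributing a unit is worthwhile iff 2.1 × (j's share) ≥ 1, i.e. iff j's share is at least 0.4762.
Only Hana (7/14) clears that bar, contributing 58; the remaining 4 contribute 0. Total contributed: 58.
Mika keeps 58 and receives 2.1 × 58 × 1/14 = 8.70 from the guild treasury, for a payoff of 66.70.

66.70 gold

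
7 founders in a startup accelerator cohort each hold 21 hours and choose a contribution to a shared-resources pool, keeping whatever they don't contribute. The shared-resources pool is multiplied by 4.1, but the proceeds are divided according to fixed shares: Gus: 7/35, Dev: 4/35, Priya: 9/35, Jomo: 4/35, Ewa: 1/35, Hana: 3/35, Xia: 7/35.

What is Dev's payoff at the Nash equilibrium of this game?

For player j, contributing a unit is worthwhile iff 4.1 × (j's share) ≥ 1, i.e. iff j's share is at least 0.2439.
The only share above 0.2439 is Priya's 9/35, contributing 21; the remaining 6 contribute 0. Total contributed: 21.
Dev keeps 21 and receives 4.1 × 21 × 4/35 = 9.84 from the shared-resources pool, for a payoff of 30.84.

30.84 hours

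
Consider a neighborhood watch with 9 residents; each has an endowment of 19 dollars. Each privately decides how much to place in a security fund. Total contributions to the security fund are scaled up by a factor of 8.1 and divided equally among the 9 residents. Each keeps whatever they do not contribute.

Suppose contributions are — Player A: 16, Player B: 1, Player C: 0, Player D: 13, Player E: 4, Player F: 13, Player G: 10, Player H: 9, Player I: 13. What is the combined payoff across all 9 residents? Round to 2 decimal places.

Total contributed: 16 + 1 + 0 + 13 + 4 + 13 + 10 + 9 + 13 = 79; total kept: 9 × 19 − 79 = 92.
The security fund pays out 8.1 × 79 = 639.90 in aggregate.
Group total = 92 + 639.90 = 731.90.

731.90 dollars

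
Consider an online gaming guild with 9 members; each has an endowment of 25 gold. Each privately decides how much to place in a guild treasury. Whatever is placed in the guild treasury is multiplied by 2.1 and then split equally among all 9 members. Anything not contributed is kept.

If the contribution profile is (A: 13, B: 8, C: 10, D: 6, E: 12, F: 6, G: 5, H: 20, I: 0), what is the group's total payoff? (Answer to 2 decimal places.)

Total contributed: 13 + 8 + 10 + 6 + 12 + 6 + 5 + 20 + 0 = 80; total kept: 9 × 25 − 80 = 145.
The guild treasury pays out 2.1 × 80 = 168.00 in aggregate.
Group total = 145 + 168.00 = 313.00.

313.00 gold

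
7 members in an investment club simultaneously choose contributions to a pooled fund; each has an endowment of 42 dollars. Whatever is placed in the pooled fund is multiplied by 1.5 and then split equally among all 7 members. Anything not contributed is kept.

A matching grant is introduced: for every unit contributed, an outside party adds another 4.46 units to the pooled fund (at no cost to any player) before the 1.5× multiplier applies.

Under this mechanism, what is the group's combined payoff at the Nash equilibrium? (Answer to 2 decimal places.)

2407.86 dollars

Under the mechanism each unit contributed yields 1.5 × 5.46 / 7 = 1.1700 back to its contributor per unit of net cost, which exceeds 1, making full contribution the dominant choice for everyone.
At the Nash equilibrium everyone contributes 42. Group total payoff = 1.5 × 5.46 × 294 = 2407.86.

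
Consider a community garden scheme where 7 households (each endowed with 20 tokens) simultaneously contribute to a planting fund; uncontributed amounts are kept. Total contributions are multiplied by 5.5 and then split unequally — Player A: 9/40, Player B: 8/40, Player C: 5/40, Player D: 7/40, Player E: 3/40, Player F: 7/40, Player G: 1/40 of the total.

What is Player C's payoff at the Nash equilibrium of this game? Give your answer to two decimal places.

Each unit j contributes comes back to j as 5.5 × (j's share), so j prefers to contribute only if that share exceeds 1/5.5 = 0.1818; otherwise keeping the unit dominates.
Player A and Player B are above the threshold, contributing 20 each; the remaining 5 contribute 0. Total contributed: 40.
Player C keeps 20 and receives 5.5 × 40 × 5/40 = 27.50 from the planting fund, for a payoff of 47.50.

47.50 tokens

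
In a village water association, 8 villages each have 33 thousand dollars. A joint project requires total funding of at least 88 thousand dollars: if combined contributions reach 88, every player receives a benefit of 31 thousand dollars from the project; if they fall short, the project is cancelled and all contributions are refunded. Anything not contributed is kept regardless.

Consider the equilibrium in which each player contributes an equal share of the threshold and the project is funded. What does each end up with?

Equal share of the threshold: 88/8 = 11.
At this profile no one gains by cutting their contribution: any cut drops the total below 88, the project is cancelled, contributions are refunded, and the deviator ends with 33, which is less than 33 − 11 + 31 = 53. Contributing more than 11 just wastes the excess. So contributing exactly 11 is a best response.
Each player's payoff: 33 − 11 + 31 = 53.

53 thousand dollars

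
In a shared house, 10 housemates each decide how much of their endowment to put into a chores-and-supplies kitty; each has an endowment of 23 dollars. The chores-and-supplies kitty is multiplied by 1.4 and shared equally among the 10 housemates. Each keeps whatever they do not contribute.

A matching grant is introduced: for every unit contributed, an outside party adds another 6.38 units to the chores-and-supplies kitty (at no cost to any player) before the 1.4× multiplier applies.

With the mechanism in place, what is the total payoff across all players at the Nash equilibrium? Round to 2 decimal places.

2376.36 dollars

The effective private return per unit is now 1.4 × 7.38 / 10 = 1.0332 > 1, so every player's dominant strategy flips to full contribution.
At the Nash equilibrium everyone contributes 23. Group total payoff = 1.4 × 7.38 × 230 = 2376.36.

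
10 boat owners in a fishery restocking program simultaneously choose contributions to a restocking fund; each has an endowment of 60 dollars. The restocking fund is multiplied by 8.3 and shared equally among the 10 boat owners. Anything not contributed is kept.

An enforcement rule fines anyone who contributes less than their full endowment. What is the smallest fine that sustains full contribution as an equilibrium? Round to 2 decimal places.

10.20 dollars

Given the others contribute fully, the best deviation is to contribute 0 (any partial contribution still incurs the fine and gives up units whose private return 0.8300 is below 1).
Deviating from 60 to 0 saves 60 dollars but forfeits the deviator's share of the drop in the restocking fund: 8.3/10 × 60 = 49.80.
So the deviation gain is 60 − 49.80 = 10.20, and the fine must be at least 10.20 dollars to wipe it out.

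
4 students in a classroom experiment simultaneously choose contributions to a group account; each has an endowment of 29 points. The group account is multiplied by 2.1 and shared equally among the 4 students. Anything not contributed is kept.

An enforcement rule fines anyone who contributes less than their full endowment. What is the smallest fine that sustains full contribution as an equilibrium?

Given the others contribute fully, the best deviation is to contribute 0 (any partial contribution still incurs the fine and gives up units whose private return 0.5250 is below 1).
Deviating from 29 to 0 saves 29 points but forfeits the deviator's share of the drop in the group account: 2.1/4 × 29 = 15.22.
So the deviation gain is 29 − 15.22 = 13.78, and the fine must be at least 13.78 points to wipe it out.

13.78 points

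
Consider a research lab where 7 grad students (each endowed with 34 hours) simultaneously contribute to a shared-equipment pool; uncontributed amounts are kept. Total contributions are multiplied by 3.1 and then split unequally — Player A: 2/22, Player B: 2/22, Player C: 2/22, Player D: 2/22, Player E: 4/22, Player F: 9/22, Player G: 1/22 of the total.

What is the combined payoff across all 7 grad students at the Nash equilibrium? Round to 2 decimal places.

309.40 hours

Player j's private return per contributed unit is 3.1 × (j's share). Contributing is weakly dominant for j when that share is at least 1/3.1 = 0.3226, and contributing 0 is dominant otherwise.
Only Player F (9/22) clears that bar, contributing 34; the remaining 6 contribute 0. Total contributed: 34.
The shared-equipment pool pays out 3.1 × 34 = 105.40 in total (split across the unequal shares, but the aggregate is all that matters for the group sum).
The 6 free-riders keep 34 each, adding 204. Group total = 204 + 105.40 = 309.40.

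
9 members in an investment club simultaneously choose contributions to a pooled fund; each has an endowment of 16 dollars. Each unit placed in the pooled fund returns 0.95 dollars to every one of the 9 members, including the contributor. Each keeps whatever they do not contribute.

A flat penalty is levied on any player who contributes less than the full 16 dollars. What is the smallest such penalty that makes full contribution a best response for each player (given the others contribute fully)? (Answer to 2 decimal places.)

0.80 dollars

Given the others contribute fully, the best deviation is to contribute 0 (any partial contribution still incurs the fine and gives up units whose private return 0.95 is below 1).
Deviating from 16 to 0 saves 16 dollars but forfeits the deviator's share of the drop in the pooled fund: 0.95 × 16 = 15.20.
So the deviation gain is 16 − 15.20 = 0.80, and the fine must be at least 0.80 dollars to wipe it out.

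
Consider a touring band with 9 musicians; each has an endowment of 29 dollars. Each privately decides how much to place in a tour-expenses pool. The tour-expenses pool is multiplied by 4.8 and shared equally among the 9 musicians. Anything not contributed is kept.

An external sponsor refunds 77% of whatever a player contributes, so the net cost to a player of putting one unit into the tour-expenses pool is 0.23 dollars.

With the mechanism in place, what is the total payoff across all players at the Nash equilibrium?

1453.77 dollars

Under the mechanism each unit contributed yields (4.8/9) / 0.23 = 2.3188 back to its contributor per unit of net cost, which exceeds 1, making full contribution the dominant choice for everyone.
So the Nash equilibrium is full contribution by all 9; the group earns 9 × (29 × 0.77 + 4.8 × 29) = 1453.77.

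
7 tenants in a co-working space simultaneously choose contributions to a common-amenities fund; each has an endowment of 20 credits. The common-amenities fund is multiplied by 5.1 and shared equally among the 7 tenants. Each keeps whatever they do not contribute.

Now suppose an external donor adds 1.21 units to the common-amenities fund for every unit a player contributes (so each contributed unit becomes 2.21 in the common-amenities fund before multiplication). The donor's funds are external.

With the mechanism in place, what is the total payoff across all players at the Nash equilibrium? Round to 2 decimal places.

1577.94 credits

Under the mechanism each unit contributed yields 5.1 × 2.21 / 7 = 1.6101 back to its contributor per unit of net cost, which exceeds 1, making full contribution the dominant choice for everyone.
So the Nash equilibrium is full contribution by all 7; the group earns 5.1 × 2.21 × 140 = 1577.94.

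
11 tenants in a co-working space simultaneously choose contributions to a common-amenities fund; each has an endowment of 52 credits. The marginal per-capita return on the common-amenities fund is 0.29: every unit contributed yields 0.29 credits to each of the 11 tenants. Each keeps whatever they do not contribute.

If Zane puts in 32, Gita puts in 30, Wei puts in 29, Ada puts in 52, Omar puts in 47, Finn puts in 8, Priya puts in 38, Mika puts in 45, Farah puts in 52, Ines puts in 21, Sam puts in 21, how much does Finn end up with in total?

152.75 credits

Total contributed: 32 + 30 + 29 + 52 + 47 + 8 + 38 + 45 + 52 + 21 + 21 = 375.
Each receives 0.29 × 375 = 108.75 from the common-amenities fund.
Finn keeps 52 − 8 = 44, so Finn's payoff is 44 + 108.75 = 152.75.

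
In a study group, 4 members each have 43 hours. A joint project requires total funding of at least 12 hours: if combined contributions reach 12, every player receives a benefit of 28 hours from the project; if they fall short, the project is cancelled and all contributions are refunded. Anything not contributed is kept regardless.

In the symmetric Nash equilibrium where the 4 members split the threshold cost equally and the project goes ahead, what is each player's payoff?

Equal share of the threshold: 12/4 = 3.
At this profile no one gains by cutting their contribution: any cut drops the total below 12, the project is cancelled, contributions are refunded, and the deviator ends with 43, which is less than 43 − 3 + 28 = 68. Contributing more than 3 just wastes the excess. So contributing exactly 3 is a best response.
Each player's payoff: 43 − 3 + 28 = 68.

68 hours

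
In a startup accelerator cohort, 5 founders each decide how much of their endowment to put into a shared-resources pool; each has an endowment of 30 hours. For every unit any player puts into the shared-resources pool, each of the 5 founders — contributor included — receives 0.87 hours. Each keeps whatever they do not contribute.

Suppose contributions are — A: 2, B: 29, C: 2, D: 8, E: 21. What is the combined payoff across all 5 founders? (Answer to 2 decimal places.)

Total contributed: 2 + 29 + 2 + 8 + 21 = 62; total kept: 5 × 30 − 62 = 88.
The shared-resources pool pays out 0.87 × 5 × 62 = 269.70 in aggregate.
Group total = 88 + 269.70 = 357.70.

357.70 hours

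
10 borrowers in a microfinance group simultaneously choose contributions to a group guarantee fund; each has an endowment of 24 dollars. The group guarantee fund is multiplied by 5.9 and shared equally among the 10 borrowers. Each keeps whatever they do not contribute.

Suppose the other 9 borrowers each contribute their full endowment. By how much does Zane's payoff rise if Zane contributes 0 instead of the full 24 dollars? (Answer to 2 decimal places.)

Switching from a contribution of 24 to 0 lets Zane keep an extra 24 dollars, but lowers the group guarantee fund by 24, which costs Zane their own share of that drop: 5.9/10 × 24 = 14.16.
Net gain = 24 − 14.16 = 9.84. The private return per contributed unit (0.5900) is below 1, so free-riding is indeed the best response regardless of what the others do.

9.84 dollars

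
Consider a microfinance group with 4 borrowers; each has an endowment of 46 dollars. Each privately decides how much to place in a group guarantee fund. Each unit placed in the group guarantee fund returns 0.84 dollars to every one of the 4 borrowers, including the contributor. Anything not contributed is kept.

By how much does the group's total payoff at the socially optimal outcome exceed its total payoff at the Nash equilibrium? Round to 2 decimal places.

434.24 dollars

The private return per contributed unit is 0.84 < 1, so contributing 0 is dominant for every player. At the Nash equilibrium everyone keeps their 46, and the group total is 4 × 46 = 184.
Each contributed unit returns 3.360 to the group as a whole (0.84 to each of 4 players), which exceeds 1, so the social optimum is full contribution: group total = 3.360 × 184 = 618.24.
Efficiency loss = 618.24 − 184 = 434.24.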